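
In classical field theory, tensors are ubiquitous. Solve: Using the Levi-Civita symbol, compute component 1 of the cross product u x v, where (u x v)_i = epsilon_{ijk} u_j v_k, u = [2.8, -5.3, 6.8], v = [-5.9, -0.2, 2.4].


(u x v)_1 = sum_{j,k} epsilon_{1jk} u_j v_k. Only permutations of (1,2,3) contribute; the two non-zero terms are:
eps_{123} u_2 v_3 = 1 * -5.3 * 2.4 = -12.72
eps_{132} u_3 v_2 = -1 * 6.8 * -0.2 = 1.36
(u x v)_1 = -11.36

-11.36


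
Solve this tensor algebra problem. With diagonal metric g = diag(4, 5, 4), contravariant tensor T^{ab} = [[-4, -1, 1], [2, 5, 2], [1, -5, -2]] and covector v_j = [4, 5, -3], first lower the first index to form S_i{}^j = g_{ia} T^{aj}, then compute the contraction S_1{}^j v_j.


Step 1: lower the first index. For a diagonal metric, g_{ia} T^{aj} = g_{ii} T^{ij} (no sum on i).
g_{11} = 4
S_1{}^1 = 4 * T^{11} = 4 * -4 = -16
S_1{}^2 = 4 * T^{12} = 4 * -1 = -4
S_1{}^3 = 4 * T^{13} = 4 * 1 = 4
Step 2: contract S_1{}^j with v_j.
S_1{}^1 * v_1 = -16 * 4 = -64
S_1{}^2 * v_2 = -4 * 5 = -20
S_1{}^3 * v_3 = 4 * -3 = -12
Result = -64 + -20 + -12 = -96

-96


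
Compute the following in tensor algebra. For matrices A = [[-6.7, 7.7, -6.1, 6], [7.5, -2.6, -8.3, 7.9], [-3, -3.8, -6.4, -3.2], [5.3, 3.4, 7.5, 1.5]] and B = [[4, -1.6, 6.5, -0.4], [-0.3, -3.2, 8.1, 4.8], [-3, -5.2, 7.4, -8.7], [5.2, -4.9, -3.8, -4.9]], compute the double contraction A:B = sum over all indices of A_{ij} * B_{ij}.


A:B = sum over all i,j of A_{ij} * B_{ij}.
Row 1: -6.7*4=-26.8, 7.7*-1.6=-12.32, -6.1*6.5=-39.65, 6*-0.4=-2.4 => row sum = -81.17
Row 2: 7.5*-0.3=-2.25, -2.6*-3.2=8.32, -8.3*8.1=-67.23, 7.9*4.8=37.92 => row sum = -23.24
Row 3: -3*-3=9, -3.8*-5.2=19.76, -6.4*7.4=-47.36, -3.2*-8.7=27.84 => row sum = 9.24
Row 4: 5.3*5.2=27.56, 3.4*-4.9=-16.66, 7.5*-3.8=-28.5, 1.5*-4.9=-7.35 => row sum = -24.95
Total = -81.17 + -23.24 + 9.24 + -24.95 = -120.12

-120.12


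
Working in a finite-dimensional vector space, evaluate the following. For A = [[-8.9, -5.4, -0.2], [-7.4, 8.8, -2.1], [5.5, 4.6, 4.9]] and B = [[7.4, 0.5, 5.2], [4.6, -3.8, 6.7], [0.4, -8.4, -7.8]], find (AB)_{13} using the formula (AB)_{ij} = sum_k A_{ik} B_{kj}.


(AB)_{ij} = sum_k A_{ik} B_{kj}.
For i=1, j=3:
A_{11} * B_{13} = -8.9 * 5.2 = -46.28
A_{12} * B_{23} = -5.4 * 6.7 = -36.18
A_{13} * B_{33} = -0.2 * -7.8 = 1.56
Sum = -46.28 + -36.18 + 1.56 = -80.9

-80.9


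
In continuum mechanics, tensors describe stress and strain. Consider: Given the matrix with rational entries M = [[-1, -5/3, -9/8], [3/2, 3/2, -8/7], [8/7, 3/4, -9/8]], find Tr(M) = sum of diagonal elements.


The trace is the sum of diagonal entries.
Diagonal: M[1,1] = -1, M[2,2] = 3/2, M[3,3] = -9/8
Tr(M) = -1 + 3/2 + -9/8
Computing step by step:
After adding M[1,1]: -1
After adding M[2,2]: 1/2
After adding M[3,3]: -5/8
Tr(M) = -5/8

-5/8


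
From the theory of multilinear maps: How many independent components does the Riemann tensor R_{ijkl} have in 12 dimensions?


The Riemann tensor in d dimensions has d^2(d^2 - 1)/12 independent components.
d = 12, so d^2 = 144
d^2 - 1 = 143
d^2(d^2 - 1) = 144 * 143 = 20592
Divide by 12: 20592 / 12 = 1716

1716


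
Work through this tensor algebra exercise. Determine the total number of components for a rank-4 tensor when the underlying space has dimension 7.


The number of components of a rank-r tensor in d dimensions is d^r.
Here d = 7 and r = 4.
7^4 = 2401

2401


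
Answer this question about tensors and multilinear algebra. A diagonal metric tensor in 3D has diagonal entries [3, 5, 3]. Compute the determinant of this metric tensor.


For a diagonal metric, the determinant is the product of diagonal entries.
Diagonal entries: 3, 5, 3
det(g) = 3 * 5 * 3 = 45

45


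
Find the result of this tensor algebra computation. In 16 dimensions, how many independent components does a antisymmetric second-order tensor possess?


A antisymmetric rank-2 tensor in d dimensions has d(d-1)/2 independent components.
d = 16
d(d-1)/2 = 16 * 15 / 2 = 240 / 2 = 120

120


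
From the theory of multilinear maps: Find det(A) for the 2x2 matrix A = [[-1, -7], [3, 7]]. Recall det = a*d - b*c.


For a 2x2 matrix [[a, b], [c, d]], det = a*d - b*c.
a = -1, b = -7, c = 3, d = 7
a*d = -1 * 7 = -7
b*c = -7 * 3 = -21
det = -7 - -21 = 14

14


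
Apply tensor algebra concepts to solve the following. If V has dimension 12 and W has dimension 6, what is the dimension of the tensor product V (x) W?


The dimension of a tensor product is the product of dimensions.
dim(V) = 12, dim(W) = 6
dim(V (x) W) = 12 * 6 = 72

72


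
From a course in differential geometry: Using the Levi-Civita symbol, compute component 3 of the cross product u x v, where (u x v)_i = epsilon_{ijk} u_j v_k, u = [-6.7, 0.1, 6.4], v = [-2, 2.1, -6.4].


(u x v)_3 = sum_{j,k} epsilon_{3jk} u_j v_k. Only permutations of (1,2,3) contribute; the two non-zero terms are:
eps_{312} u_1 v_2 = 1 * -6.7 * 2.1 = -14.07
eps_{321} u_2 v_1 = -1 * 0.1 * -2 = 0.2
(u x v)_3 = -13.87

-13.87


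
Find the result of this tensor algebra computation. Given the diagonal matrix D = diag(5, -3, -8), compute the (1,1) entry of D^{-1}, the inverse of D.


For a diagonal matrix, the inverse has entries (D^{-1})_{ii} = 1/d_{ii}.
The diagonal entries are: d_{11} = 5, d_{22} = -3, d_{33} = -8
We need (D^{-1})_{11} = 1/d_{11} = 1/5 = 1/5

1/5


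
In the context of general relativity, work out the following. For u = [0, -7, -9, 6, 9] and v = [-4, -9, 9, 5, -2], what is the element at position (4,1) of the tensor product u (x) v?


The outer product entry T_{ij} = u_i * v_j.
We need i=4, j=1.
u_4 = 6, v_1 = -4
T_{4,1} = 6 * -4 = -24

-24


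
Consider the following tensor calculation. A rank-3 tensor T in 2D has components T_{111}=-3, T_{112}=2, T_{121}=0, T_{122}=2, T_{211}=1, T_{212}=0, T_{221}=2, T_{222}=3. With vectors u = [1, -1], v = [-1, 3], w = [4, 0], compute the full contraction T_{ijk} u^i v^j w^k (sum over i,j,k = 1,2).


S = sum over i,j,k of T_{ijk} u_i v_j w_k. Expanding all 8 terms:
T_{111}*u_1*v_1*w_1 = -3*1*-1*4 = 12  (running total: 12)
T_{112}*u_1*v_1*w_2 = 2*1*-1*0 = 0  (running total: 12)
T_{121}*u_1*v_2*w_1 = 0*1*3*4 = 0  (running total: 12)
T_{122}*u_1*v_2*w_2 = 2*1*3*0 = 0  (running total: 12)
T_{211}*u_2*v_1*w_1 = 1*-1*-1*4 = 4  (running total: 16)
T_{212}*u_2*v_1*w_2 = 0*-1*-1*0 = 0  (running total: 16)
T_{221}*u_2*v_2*w_1 = 2*-1*3*4 = -24  (running total: -8)
T_{222}*u_2*v_2*w_2 = 3*-1*3*0 = 0  (running total: -8)
S = -8

-8


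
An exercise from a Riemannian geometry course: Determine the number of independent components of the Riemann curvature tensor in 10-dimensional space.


The Riemann tensor in d dimensions has d^2(d^2 - 1)/12 independent components.
d = 10, so d^2 = 100
d^2 - 1 = 99
d^2(d^2 - 1) = 100 * 99 = 9900
Divide by 12: 9900 / 12 = 825

825


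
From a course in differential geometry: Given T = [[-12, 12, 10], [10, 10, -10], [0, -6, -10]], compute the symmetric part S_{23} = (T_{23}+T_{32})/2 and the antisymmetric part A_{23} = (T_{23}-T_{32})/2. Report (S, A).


T_{23} = -10
T_{32} = -6
S_{23} = (-10 + -6)/2 = -16/2 = -8
A_{23} = (-10 - -6)/2 = -4/2 = -2
Check: S + A = -8 + -2 = -10 = T_{23}.

(-8, -2)


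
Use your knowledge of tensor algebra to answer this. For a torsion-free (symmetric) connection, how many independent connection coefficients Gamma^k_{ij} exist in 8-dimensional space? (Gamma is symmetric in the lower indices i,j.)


Christoffel symbols Gamma^k_{ij} are symmetric in i,j, so there are d * d(d+1)/2 independent symbols.
d = 8
d(d+1)/2 = 8 * 9 / 2 = 36
Total = 8 * 36 = 288

288


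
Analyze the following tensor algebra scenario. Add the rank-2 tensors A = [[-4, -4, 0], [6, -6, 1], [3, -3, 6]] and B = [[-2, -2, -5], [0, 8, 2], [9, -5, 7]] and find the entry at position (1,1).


Tensor addition is component-wise: (A + B)_{ij} = A_{ij} + B_{ij}.
A_{11} = -4
B_{11} = -2
(A + B)_{11} = -4 + -2 = -6

-6


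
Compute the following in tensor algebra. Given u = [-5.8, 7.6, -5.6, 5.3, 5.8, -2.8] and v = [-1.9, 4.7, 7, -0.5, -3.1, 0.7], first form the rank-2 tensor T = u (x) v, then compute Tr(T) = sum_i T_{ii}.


The outer product gives T_{ij} = u_i v_j.
The trace (contraction) is Tr(T) = sum_i T_{ii} = sum_i u_i v_i.
Diagonal entries:
T_{11} = u_1 * v_1 = -5.8 * -1.9 = 11.02
T_{22} = u_2 * v_2 = 7.6 * 4.7 = 35.72
T_{33} = u_3 * v_3 = -5.6 * 7 = -39.2
T_{44} = u_4 * v_4 = 5.3 * -0.5 = -2.65
T_{55} = u_5 * v_5 = 5.8 * -3.1 = -17.98
T_{66} = u_6 * v_6 = -2.8 * 0.7 = -1.96
Tr(T) = 11.02 + 35.72 + -39.2 + -2.65 + -17.98 + -1.96 = -15.05

-15.05


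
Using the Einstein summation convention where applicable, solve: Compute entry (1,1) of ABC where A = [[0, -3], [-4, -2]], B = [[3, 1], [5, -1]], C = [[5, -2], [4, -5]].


(ABC)_{11} = sum_m (AB)_{1m} C_{m1}. First compute row 1 of AB.
(AB)_{11} = 0*3 + -3*5 = -15
(AB)_{12} = 0*1 + -3*-1 = 3
Now contract with column 1 of C:
(AB)_{11} * C_{11} = -15 * 5 = -75
(AB)_{12} * C_{21} = 3 * 4 = 12
(ABC)_{11} = -75 + 12 = -63

-63


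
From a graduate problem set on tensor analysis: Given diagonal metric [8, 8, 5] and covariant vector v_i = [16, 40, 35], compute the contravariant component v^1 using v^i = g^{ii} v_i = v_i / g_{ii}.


To raise an index with a diagonal metric: v^i = v_i / g_{ii}.
For index 1: v_1 = 16, g_{11} = 8
v^1 = 16 / 8 = 2

2


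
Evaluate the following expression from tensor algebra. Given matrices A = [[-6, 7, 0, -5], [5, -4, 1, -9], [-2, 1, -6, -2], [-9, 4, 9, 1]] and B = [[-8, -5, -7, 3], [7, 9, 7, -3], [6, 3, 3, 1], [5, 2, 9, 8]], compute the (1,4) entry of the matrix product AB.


(AB)_{ij} = sum_k A_{ik} B_{kj}.
For i=1, j=4:
A_{11} * B_{14} = -6 * 3 = -18
A_{12} * B_{24} = 7 * -3 = -21
A_{13} * B_{34} = 0 * 1 = 0
A_{14} * B_{44} = -5 * 8 = -40
Sum = -18 + -21 + 0 + -40 = -79

-79


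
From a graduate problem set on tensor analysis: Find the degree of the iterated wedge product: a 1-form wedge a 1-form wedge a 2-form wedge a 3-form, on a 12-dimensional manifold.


The degree of a wedge product is the sum of the degrees of the individual forms.
Degrees: 1, 1, 2, 3
Total degree = 1 + 1 + 2 + 3 = 7

7


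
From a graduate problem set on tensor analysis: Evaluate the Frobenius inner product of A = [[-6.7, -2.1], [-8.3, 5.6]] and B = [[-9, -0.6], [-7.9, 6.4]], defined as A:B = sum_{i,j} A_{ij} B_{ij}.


A:B = sum over all i,j of A_{ij} * B_{ij}.
Row 1: -6.7*-9=60.3, -2.1*-0.6=1.26 => row sum = 61.56
Row 2: -8.3*-7.9=65.57, 5.6*6.4=35.84 => row sum = 101.41
Total = 61.56 + 101.41 = 162.97

162.97


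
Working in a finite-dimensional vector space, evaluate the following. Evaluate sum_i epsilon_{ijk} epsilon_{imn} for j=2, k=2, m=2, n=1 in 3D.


Using the identity: epsilon_{ijk} epsilon_{imn} = delta_{jm} delta_{kn} - delta_{jn} delta_{km}.
delta_{22} = 1
delta_{21} = 0
delta_{21} = 0
delta_{22} = 1
Result = 1 * 0 - 0 * 1 = 0 - 0 = 0

0


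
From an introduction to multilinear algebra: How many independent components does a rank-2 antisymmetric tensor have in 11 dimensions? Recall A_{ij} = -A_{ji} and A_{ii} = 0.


An antisymmetric rank-2 tensor satisfies A_{ij} = -A_{ji}, so diagonal entries are zero.
The independent components are the upper-triangular entries: C(n, 2) = n(n-1)/2.
n = 11
C(11, 2) = 11 * 10 / 2 = 110 / 2 = 55

55


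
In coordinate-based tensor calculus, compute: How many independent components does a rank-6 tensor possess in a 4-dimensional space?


The number of components of a rank-r tensor in d dimensions is d^r.
Here d = 4 and r = 6.
4^6 = 4096

4096


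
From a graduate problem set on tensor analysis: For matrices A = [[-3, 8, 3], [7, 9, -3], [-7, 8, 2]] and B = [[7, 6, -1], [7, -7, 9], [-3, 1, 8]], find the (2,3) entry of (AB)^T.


(AB)^T_{ij} = (AB)_{ji} = sum_k A_{jk} B_{ki}.
For i=2, j=3 we need (AB)_{32}:
A_{31} * B_{12} = -7 * 6 = -42
A_{32} * B_{22} = 8 * -7 = -56
A_{33} * B_{32} = 2 * 1 = 2
Sum = -42 + -56 + 2 = -96

-96


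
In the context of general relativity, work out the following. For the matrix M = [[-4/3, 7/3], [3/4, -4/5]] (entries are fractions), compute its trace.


The trace is the sum of diagonal entries.
Diagonal: M[1,1] = -4/3, M[2,2] = -4/5
Tr(M) = -4/3 + -4/5
Computing step by step:
After adding M[1,1]: -4/3
After adding M[2,2]: -32/15
Tr(M) = -32/15

-32/15


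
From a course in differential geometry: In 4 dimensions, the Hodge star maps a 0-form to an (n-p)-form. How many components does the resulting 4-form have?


The Hodge dual of a p-form on an n-dimensional manifold is an (n-p)-form.
n = 4, p = 0, so dual degree = 4 - 0 = 4
The number of components is C(n, n-p) = C(4, 4) = 1

1


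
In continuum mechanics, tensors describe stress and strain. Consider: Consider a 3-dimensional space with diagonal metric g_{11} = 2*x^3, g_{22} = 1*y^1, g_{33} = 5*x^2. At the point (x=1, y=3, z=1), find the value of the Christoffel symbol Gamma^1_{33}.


For a diagonal metric, Gamma^k_{ij} = (1/2) g^{kk} (dg_{ik}/dx_j + dg_{jk}/dx_i - dg_{ij}/dx_k).
The metric is diagonal, so g_{ab} = 0 for a != b.
At the given point: g_{11} = 2, g_{22} = 3, g_{33} = 5
g^{11} = 1/2
dg_{31}/dx_3 = 0 (off-diagonal)
dg_{31}/dx_3 = 0 (off-diagonal)
dg_{33}/dx_1 = dg_{33}/dx_1 = 10
Numerator = 0 + 0 - 10 = -10
Gamma^1_{33} = -10 / (2 * 2) = -5/2

-5/2


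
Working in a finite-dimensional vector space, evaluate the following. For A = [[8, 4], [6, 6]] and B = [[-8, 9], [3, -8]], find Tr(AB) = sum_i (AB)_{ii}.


Tr(AB) = sum_i (AB)_{ii} where (AB)_{ii} = sum_k A_{ik} B_{ki}.
(AB)_{11} = 8*-8 + 4*3 = -52
(AB)_{22} = 6*9 + 6*-8 = 6
Tr(AB) = -52 + 6 = -46

-46


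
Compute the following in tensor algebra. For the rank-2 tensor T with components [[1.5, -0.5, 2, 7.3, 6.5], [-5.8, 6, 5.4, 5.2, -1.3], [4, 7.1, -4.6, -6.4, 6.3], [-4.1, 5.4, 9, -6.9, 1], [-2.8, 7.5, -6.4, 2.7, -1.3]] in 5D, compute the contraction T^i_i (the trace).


The contraction (trace) of a rank-2 tensor is the sum of its diagonal elements.
Diagonal entries: A[1,1] = 1.5, A[2,2] = 6, A[3,3] = -4.6, A[4,4] = -6.9, A[5,5] = -1.3
Tr(A) = 1.5 + 6 + -4.6 + -6.9 + -1.3 = -5.3

-5.3


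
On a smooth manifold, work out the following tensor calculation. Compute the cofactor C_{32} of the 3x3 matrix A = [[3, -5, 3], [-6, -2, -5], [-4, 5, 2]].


To find cofactor C_{32}, delete row 3 and column 2.
The resulting 2x2 submatrix is: [[3, 3], [-6, -5]]
Minor M_{32} = 3*-5 - 3*-6
  = -15 - -18 = 3
Sign = (-1)^(3+2) = (-1)^5 = -1
Cofactor C_{32} = -1 * 3 = -3

-3


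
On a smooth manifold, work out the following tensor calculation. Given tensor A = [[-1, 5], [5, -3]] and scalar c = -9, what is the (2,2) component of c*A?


Scalar multiplication: (cA)_{ij} = c * A_{ij}.
c = -9
A_{22} = -3
(cA)_{22} = -9 * -3 = 27

27


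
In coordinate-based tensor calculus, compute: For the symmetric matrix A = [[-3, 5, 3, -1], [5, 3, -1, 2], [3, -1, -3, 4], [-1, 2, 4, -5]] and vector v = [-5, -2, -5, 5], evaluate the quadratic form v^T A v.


First compute Av:
(Av)_1 = -3*-5 + 5*-2 + 3*-5 + -1*5 = -15
(Av)_2 = 5*-5 + 3*-2 + -1*-5 + 2*5 = -16
(Av)_3 = 3*-5 + -1*-2 + -3*-5 + 4*5 = 22
(Av)_4 = -1*-5 + 2*-2 + 4*-5 + -5*5 = -44
Av = [-15, -16, 22, -44]
Then v^T (Av) = -5*-15 + -2*-16 + -5*22 + 5*-44
= 75 + 32 + -110 + -220 = -223

-223


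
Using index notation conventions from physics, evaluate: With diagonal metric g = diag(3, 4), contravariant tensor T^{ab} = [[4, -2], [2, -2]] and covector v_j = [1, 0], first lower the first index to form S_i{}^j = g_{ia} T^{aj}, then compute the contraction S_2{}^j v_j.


Step 1: lower the first index. For a diagonal metric, g_{ia} T^{aj} = g_{ii} T^{ij} (no sum on i).
g_{22} = 4
S_2{}^1 = 4 * T^{21} = 4 * 2 = 8
S_2{}^2 = 4 * T^{22} = 4 * -2 = -8
Step 2: contract S_2{}^j with v_j.
S_2{}^1 * v_1 = 8 * 1 = 8
S_2{}^2 * v_2 = -8 * 0 = 0
Result = 8 + 0 = 8

8


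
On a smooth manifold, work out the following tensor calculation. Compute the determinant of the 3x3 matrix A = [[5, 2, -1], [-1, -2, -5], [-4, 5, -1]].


Expanding along the first row, det(A) = a11*M_11 - a12*M_12 + a13*M_13, where M_1j is the (1,j) minor.
Minor M_11 = -2*-1 - -5*5 = 27
Minor M_12 = -1*-1 - -5*-4 = -19
Minor M_13 = -1*5 - -2*-4 = -13
det = 5*(27) - 2*(-19) + -1*(-13)
    = 135 - -38 + 13
    = 186

186


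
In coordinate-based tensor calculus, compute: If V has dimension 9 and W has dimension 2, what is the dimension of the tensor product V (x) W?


The dimension of a tensor product is the product of dimensions.
dim(V) = 9, dim(W) = 2
dim(V (x) W) = 9 * 2 = 18

18


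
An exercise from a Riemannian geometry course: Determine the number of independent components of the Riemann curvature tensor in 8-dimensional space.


The Riemann tensor in d dimensions has d^2(d^2 - 1)/12 independent components.
d = 8, so d^2 = 64
d^2 - 1 = 63
d^2(d^2 - 1) = 64 * 63 = 4032
Divide by 12: 4032 / 12 = 336

336


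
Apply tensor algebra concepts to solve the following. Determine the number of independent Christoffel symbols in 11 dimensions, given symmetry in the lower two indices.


Christoffel symbols Gamma^k_{ij} are symmetric in i,j, so there are d * d(d+1)/2 independent symbols.
d = 11
d(d+1)/2 = 11 * 12 / 2 = 66
Total = 11 * 66 = 726

726


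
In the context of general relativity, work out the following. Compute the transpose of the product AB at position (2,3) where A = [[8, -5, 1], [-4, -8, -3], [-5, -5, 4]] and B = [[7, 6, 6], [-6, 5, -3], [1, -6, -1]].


(AB)^T_{ij} = (AB)_{ji} = sum_k A_{jk} B_{ki}.
For i=2, j=3 we need (AB)_{32}:
A_{31} * B_{12} = -5 * 6 = -30
A_{32} * B_{22} = -5 * 5 = -25
A_{33} * B_{32} = 4 * -6 = -24
Sum = -30 + -25 + -24 = -79

-79


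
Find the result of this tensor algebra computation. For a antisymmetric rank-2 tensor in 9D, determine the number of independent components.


A antisymmetric rank-2 tensor in d dimensions has d(d-1)/2 independent components.
d = 9
d(d-1)/2 = 9 * 8 / 2 = 72 / 2 = 36

36


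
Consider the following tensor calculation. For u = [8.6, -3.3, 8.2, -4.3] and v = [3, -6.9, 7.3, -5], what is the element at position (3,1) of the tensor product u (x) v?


The outer product entry T_{ij} = u_i * v_j.
We need i=3, j=1.
u_3 = 8.2, v_1 = 3
T_{3,1} = 8.2 * 3 = 24.6

24.6


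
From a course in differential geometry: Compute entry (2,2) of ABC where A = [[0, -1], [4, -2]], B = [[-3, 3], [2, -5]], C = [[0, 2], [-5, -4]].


(ABC)_{22} = sum_m (AB)_{2m} C_{m2}. First compute row 2 of AB.
(AB)_{21} = 4*-3 + -2*2 = -16
(AB)_{22} = 4*3 + -2*-5 = 22
Now contract with column 2 of C:
(AB)_{21} * C_{12} = -16 * 2 = -32
(AB)_{22} * C_{22} = 22 * -4 = -88
(ABC)_{22} = -32 + -88 = -120

-120


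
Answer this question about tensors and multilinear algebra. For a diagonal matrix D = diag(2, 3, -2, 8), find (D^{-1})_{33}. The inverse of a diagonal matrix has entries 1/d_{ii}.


For a diagonal matrix, the inverse has entries (D^{-1})_{ii} = 1/d_{ii}.
The diagonal entries are: d_{11} = 2, d_{22} = 3, d_{33} = -2, d_{44} = 8
We need (D^{-1})_{33} = 1/d_{33} = 1/-2 = -1/2

-1/2


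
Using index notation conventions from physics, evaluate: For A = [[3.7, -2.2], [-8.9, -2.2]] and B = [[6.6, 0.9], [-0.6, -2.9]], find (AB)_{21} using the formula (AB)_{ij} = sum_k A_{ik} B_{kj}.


(AB)_{ij} = sum_k A_{ik} B_{kj}.
For i=2, j=1:
A_{21} * B_{11} = -8.9 * 6.6 = -58.74
A_{22} * B_{21} = -2.2 * -0.6 = 1.32
Sum = -58.74 + 1.32 = -57.42

-57.42


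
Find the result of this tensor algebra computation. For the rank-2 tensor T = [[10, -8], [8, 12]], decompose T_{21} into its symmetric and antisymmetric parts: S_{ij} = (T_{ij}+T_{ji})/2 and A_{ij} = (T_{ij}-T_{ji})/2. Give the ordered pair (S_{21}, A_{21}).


T_{21} = 8
T_{12} = -8
S_{21} = (8 + -8)/2 = 0/2 = 0
A_{21} = (8 - -8)/2 = 16/2 = 8
Check: S + A = 0 + 8 = 8 = T_{21}.

(0, 8)


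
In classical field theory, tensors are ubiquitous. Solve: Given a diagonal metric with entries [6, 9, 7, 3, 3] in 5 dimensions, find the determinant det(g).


For a diagonal metric, the determinant is the product of diagonal entries.
Diagonal entries: 6, 9, 7, 3, 3
det(g) = 6 * 9 * 7 * 3 * 3 = 3402

3402


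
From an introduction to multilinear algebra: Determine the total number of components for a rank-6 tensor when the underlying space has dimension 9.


The number of components of a rank-r tensor in d dimensions is d^r.
Here d = 9 and r = 6.
9^6 = 531441

531441


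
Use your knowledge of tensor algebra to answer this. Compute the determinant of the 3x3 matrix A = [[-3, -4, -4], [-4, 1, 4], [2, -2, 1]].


Expanding along the first row, det(A) = a11*M_11 - a12*M_12 + a13*M_13, where M_1j is the (1,j) minor.
Minor M_11 = 1*1 - 4*-2 = 9
Minor M_12 = -4*1 - 4*2 = -12
Minor M_13 = -4*-2 - 1*2 = 6
det = -3*(9) - -4*(-12) + -4*(6)
    = -27 - 48 + -24
    = -99

-99


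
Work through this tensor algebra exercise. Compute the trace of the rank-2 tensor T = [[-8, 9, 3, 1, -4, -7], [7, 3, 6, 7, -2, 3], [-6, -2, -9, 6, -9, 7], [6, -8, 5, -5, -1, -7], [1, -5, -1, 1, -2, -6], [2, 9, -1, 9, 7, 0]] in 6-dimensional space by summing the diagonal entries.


The contraction (trace) of a rank-2 tensor is the sum of its diagonal elements.
Diagonal entries: A[1,1] = -8, A[2,2] = 3, A[3,3] = -9, A[4,4] = -5, A[5,5] = -2, A[6,6] = 0
Tr(A) = -8 + 3 + -9 + -5 + -2 + 0 = -21

-21


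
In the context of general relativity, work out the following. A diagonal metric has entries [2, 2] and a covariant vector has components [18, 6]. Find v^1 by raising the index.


To raise an index with a diagonal metric: v^i = v_i / g_{ii}.
For index 1: v_1 = 18, g_{11} = 2
v^1 = 18 / 2 = 9

9


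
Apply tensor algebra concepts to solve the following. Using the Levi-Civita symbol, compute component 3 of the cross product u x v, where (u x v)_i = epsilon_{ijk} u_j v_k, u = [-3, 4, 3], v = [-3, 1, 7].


(u x v)_3 = sum_{j,k} epsilon_{3jk} u_j v_k. Only permutations of (1,2,3) contribute; the two non-zero terms are:
eps_{312} u_1 v_2 = 1 * -3 * 1 = -3
eps_{321} u_2 v_1 = -1 * 4 * -3 = 12
(u x v)_3 = 9

9


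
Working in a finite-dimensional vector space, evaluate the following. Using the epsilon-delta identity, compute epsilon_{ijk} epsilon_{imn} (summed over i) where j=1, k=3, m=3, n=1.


Using the identity: epsilon_{ijk} epsilon_{imn} = delta_{jm} delta_{kn} - delta_{jn} delta_{km}.
delta_{13} = 0
delta_{31} = 0
delta_{11} = 1
delta_{33} = 1
Result = 0 * 0 - 1 * 1 = 0 - 1 = -1

-1


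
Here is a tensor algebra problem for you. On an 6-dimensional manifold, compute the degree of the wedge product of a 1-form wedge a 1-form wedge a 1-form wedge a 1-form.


The degree of a wedge product is the sum of the degrees of the individual forms.
Degrees: 1, 1, 1, 1
Total degree = 1 + 1 + 1 + 1 = 4

4


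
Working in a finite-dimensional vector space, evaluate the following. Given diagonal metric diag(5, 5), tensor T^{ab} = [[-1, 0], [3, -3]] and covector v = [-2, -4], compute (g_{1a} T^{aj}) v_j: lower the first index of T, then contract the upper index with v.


Step 1: lower the first index. For a diagonal metric, g_{ia} T^{aj} = g_{ii} T^{ij} (no sum on i).
g_{11} = 5
S_1{}^1 = 5 * T^{11} = 5 * -1 = -5
S_1{}^2 = 5 * T^{12} = 5 * 0 = 0
Step 2: contract S_1{}^j with v_j.
S_1{}^1 * v_1 = -5 * -2 = 10
S_1{}^2 * v_2 = 0 * -4 = 0
Result = 10 + 0 = 10

10


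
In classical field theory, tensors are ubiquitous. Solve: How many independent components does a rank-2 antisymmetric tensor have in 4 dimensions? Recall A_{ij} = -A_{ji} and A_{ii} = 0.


An antisymmetric rank-2 tensor satisfies A_{ij} = -A_{ji}, so diagonal entries are zero.
The independent components are the upper-triangular entries: C(n, 2) = n(n-1)/2.
n = 4
C(4, 2) = 4 * 3 / 2 = 12 / 2 = 6

6


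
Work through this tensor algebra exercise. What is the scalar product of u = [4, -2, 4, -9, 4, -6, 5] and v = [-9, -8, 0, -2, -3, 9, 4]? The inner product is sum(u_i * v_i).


The inner product u . v = sum of u_i * v_i.
Term-by-term: 4 * -9, -2 * -8, 4 * 0, -9 * -2, 4 * -3, -6 * 9, 5 * 4
Products: -36, 16, 0, 18, -12, -54, 20
Sum = -36 + 16 + 0 + 18 + -12 + -54 + 20 = -48

-48


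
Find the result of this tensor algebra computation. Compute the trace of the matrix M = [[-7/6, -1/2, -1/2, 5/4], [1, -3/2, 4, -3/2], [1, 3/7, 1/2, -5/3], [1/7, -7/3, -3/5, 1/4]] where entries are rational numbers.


The trace is the sum of diagonal entries.
Diagonal: M[1,1] = -7/6, M[2,2] = -3/2, M[3,3] = 1/2, M[4,4] = 1/4
Tr(M) = -7/6 + -3/2 + 1/2 + 1/4
Computing step by step:
After adding M[1,1]: -7/6
After adding M[2,2]: -8/3
After adding M[3,3]: -13/6
After adding M[4,4]: -23/12
Tr(M) = -23/12

-23/12


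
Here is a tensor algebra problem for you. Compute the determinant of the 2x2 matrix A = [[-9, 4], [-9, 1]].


For a 2x2 matrix [[a, b], [c, d]], det = a*d - b*c.
a = -9, b = 4, c = -9, d = 1
a*d = -9 * 1 = -9
b*c = 4 * -9 = -36
det = -9 - -36 = 27

27


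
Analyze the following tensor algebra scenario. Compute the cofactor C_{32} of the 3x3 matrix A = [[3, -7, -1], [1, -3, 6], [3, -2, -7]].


To find cofactor C_{32}, delete row 3 and column 2.
The resulting 2x2 submatrix is: [[3, -1], [1, 6]]
Minor M_{32} = 3*6 - -1*1
  = 18 - -1 = 19
Sign = (-1)^(3+2) = (-1)^5 = -1
Cofactor C_{32} = -1 * 19 = -19

-19


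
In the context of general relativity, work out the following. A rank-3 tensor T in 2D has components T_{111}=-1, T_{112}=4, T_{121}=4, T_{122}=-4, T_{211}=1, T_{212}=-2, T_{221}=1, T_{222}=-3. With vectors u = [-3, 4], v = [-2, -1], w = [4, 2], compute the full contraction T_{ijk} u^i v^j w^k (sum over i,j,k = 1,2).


S = sum over i,j,k of T_{ijk} u_i v_j w_k. Expanding all 8 terms:
T_{111}*u_1*v_1*w_1 = -1*-3*-2*4 = -24  (running total: -24)
T_{112}*u_1*v_1*w_2 = 4*-3*-2*2 = 48  (running total: 24)
T_{121}*u_1*v_2*w_1 = 4*-3*-1*4 = 48  (running total: 72)
T_{122}*u_1*v_2*w_2 = -4*-3*-1*2 = -24  (running total: 48)
T_{211}*u_2*v_1*w_1 = 1*4*-2*4 = -32  (running total: 16)
T_{212}*u_2*v_1*w_2 = -2*4*-2*2 = 32  (running total: 48)
T_{221}*u_2*v_2*w_1 = 1*4*-1*4 = -16  (running total: 32)
T_{222}*u_2*v_2*w_2 = -3*4*-1*2 = 24  (running total: 56)
S = 56

56


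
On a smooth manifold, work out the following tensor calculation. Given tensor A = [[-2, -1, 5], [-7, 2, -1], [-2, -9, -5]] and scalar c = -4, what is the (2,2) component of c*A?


Scalar multiplication: (cA)_{ij} = c * A_{ij}.
c = -4
A_{22} = 2
(cA)_{22} = -4 * 2 = -8

-8


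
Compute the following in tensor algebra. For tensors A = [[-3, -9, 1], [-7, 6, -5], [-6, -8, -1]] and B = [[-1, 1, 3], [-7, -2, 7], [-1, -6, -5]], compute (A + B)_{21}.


Tensor addition is component-wise: (A + B)_{ij} = A_{ij} + B_{ij}.
A_{21} = -7
B_{21} = -7
(A + B)_{21} = -7 + -7 = -14

-14


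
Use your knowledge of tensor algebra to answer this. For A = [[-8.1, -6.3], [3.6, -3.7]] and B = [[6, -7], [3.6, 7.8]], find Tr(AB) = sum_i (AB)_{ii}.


Tr(AB) = sum_i (AB)_{ii} where (AB)_{ii} = sum_k A_{ik} B_{ki}.
(AB)_{11} = -8.1*6 + -6.3*3.6 = -71.28
(AB)_{22} = 3.6*-7 + -3.7*7.8 = -54.06
Tr(AB) = -71.28 + -54.06 = -125.34

-125.34


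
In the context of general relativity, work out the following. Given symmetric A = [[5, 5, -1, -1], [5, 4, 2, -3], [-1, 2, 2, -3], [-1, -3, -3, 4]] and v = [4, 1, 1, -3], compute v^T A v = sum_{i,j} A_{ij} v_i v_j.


First compute Av:
(Av)_1 = 5*4 + 5*1 + -1*1 + -1*-3 = 27
(Av)_2 = 5*4 + 4*1 + 2*1 + -3*-3 = 35
(Av)_3 = -1*4 + 2*1 + 2*1 + -3*-3 = 9
(Av)_4 = -1*4 + -3*1 + -3*1 + 4*-3 = -22
Av = [27, 35, 9, -22]
Then v^T (Av) = 4*27 + 1*35 + 1*9 + -3*-22
= 108 + 35 + 9 + 66 = 218

218


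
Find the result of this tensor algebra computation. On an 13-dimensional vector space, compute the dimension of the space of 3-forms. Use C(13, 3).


The dimension of the space of p-forms on an n-dimensional space is C(n, p).
n = 13, p = 3
C(13, 3) = 13! / (3! * 10!) = 286

286


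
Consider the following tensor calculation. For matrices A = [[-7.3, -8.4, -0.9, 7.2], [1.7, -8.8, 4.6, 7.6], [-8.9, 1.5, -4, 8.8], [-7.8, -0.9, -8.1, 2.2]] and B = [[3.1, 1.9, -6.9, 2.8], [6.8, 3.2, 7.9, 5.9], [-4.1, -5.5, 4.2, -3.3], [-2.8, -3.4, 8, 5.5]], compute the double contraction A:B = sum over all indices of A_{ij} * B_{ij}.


A:B = sum over all i,j of A_{ij} * B_{ij}.
Row 1: -7.3*3.1=-22.63, -8.4*1.9=-15.96, -0.9*-6.9=6.21, 7.2*2.8=20.16 => row sum = -12.22
Row 2: 1.7*6.8=11.56, -8.8*3.2=-28.16, 4.6*7.9=36.34, 7.6*5.9=44.84 => row sum = 64.58
Row 3: -8.9*-4.1=36.49, 1.5*-5.5=-8.25, -4*4.2=-16.8, 8.8*-3.3=-29.04 => row sum = -17.6
Row 4: -7.8*-2.8=21.84, -0.9*-3.4=3.06, -8.1*8=-64.8, 2.2*5.5=12.1 => row sum = -27.8
Total = -12.22 + 64.58 + -17.6 + -27.8 = 6.96

6.96


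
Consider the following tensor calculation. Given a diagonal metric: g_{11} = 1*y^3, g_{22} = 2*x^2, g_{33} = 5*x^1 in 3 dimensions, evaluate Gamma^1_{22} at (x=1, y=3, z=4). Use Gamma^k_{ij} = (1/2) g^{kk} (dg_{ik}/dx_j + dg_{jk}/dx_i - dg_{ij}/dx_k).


For a diagonal metric, Gamma^k_{ij} = (1/2) g^{kk} (dg_{ik}/dx_j + dg_{jk}/dx_i - dg_{ij}/dx_k).
The metric is diagonal, so g_{ab} = 0 for a != b.
At the given point: g_{11} = 27, g_{22} = 2, g_{33} = 5
g^{11} = 1/27
dg_{21}/dx_2 = 0 (off-diagonal)
dg_{21}/dx_2 = 0 (off-diagonal)
dg_{22}/dx_1 = dg_{22}/dx_1 = 4
Numerator = 0 + 0 - 4 = -4
Gamma^1_{22} = -4 / (2 * 27) = -2/27

-2/27


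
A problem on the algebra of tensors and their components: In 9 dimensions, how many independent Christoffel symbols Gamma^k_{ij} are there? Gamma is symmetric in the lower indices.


Christoffel symbols Gamma^k_{ij} are symmetric in i,j, so there are d * d(d+1)/2 independent symbols.
d = 9
d(d+1)/2 = 9 * 10 / 2 = 45
Total = 9 * 45 = 405

405


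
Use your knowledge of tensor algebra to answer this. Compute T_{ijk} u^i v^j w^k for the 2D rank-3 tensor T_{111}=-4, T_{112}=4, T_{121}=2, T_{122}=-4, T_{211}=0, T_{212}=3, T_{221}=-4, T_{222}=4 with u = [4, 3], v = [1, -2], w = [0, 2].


S = sum over i,j,k of T_{ijk} u_i v_j w_k. Expanding all 8 terms:
T_{111}*u_1*v_1*w_1 = -4*4*1*0 = 0  (running total: 0)
T_{112}*u_1*v_1*w_2 = 4*4*1*2 = 32  (running total: 32)
T_{121}*u_1*v_2*w_1 = 2*4*-2*0 = 0  (running total: 32)
T_{122}*u_1*v_2*w_2 = -4*4*-2*2 = 64  (running total: 96)
T_{211}*u_2*v_1*w_1 = 0*3*1*0 = 0  (running total: 96)
T_{212}*u_2*v_1*w_2 = 3*3*1*2 = 18  (running total: 114)
T_{221}*u_2*v_2*w_1 = -4*3*-2*0 = 0  (running total: 114)
T_{222}*u_2*v_2*w_2 = 4*3*-2*2 = -48  (running total: 66)
S = 66

66


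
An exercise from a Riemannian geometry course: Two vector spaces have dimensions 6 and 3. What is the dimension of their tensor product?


The dimension of a tensor product is the product of dimensions.
dim(V) = 6, dim(W) = 3
dim(V (x) W) = 6 * 3 = 18

18


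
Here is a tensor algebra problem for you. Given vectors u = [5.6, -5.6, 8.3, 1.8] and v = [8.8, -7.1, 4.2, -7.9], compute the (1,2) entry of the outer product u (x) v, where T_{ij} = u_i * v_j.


The outer product entry T_{ij} = u_i * v_j.
We need i=1, j=2.
u_1 = 5.6, v_2 = -7.1
T_{1,2} = 5.6 * -7.1 = -39.76

-39.76


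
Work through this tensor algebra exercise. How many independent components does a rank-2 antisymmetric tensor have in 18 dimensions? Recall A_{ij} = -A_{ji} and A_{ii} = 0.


An antisymmetric rank-2 tensor satisfies A_{ij} = -A_{ji}, so diagonal entries are zero.
The independent components are the upper-triangular entries: C(n, 2) = n(n-1)/2.
n = 18
C(18, 2) = 18 * 17 / 2 = 306 / 2 = 153

153


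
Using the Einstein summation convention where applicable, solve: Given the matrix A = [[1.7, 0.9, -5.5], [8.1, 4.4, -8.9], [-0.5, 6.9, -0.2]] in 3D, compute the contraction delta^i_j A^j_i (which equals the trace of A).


The contraction (trace) of a rank-2 tensor is the sum of its diagonal elements.
Diagonal entries: A[1,1] = 1.7, A[2,2] = 4.4, A[3,3] = -0.2
Tr(A) = 1.7 + 4.4 + -0.2 = 5.9

5.9


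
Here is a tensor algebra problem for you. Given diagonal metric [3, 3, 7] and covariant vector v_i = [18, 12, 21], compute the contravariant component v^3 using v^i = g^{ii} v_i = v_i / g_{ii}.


To raise an index with a diagonal metric: v^i = v_i / g_{ii}.
For index 3: v_3 = 21, g_{33} = 7
v^3 = 21 / 7 = 3

3


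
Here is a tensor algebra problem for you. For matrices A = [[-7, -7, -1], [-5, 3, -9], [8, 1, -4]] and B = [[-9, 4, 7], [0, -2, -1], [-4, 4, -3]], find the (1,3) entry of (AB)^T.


(AB)^T_{ij} = (AB)_{ji} = sum_k A_{jk} B_{ki}.
For i=1, j=3 we need (AB)_{31}:
A_{31} * B_{11} = 8 * -9 = -72
A_{32} * B_{21} = 1 * 0 = 0
A_{33} * B_{31} = -4 * -4 = 16
Sum = -72 + 0 + 16 = -56

-56


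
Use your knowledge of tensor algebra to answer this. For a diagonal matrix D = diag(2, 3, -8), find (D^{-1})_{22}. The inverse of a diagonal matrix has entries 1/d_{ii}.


For a diagonal matrix, the inverse has entries (D^{-1})_{ii} = 1/d_{ii}.
The diagonal entries are: d_{11} = 2, d_{22} = 3, d_{33} = -8
We need (D^{-1})_{22} = 1/d_{22} = 1/3 = 1/3

1/3


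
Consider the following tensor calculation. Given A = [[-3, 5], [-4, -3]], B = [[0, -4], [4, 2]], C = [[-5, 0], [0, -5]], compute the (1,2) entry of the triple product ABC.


(ABC)_{12} = sum_m (AB)_{1m} C_{m2}. First compute row 1 of AB.
(AB)_{11} = -3*0 + 5*4 = 20
(AB)_{12} = -3*-4 + 5*2 = 22
Now contract with column 2 of C:
(AB)_{11} * C_{12} = 20 * 0 = 0
(AB)_{12} * C_{22} = 22 * -5 = -110
(ABC)_{12} = 0 + -110 = -110

-110


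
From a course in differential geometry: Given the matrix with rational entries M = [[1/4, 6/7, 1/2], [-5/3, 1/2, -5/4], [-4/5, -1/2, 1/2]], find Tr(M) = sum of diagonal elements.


The trace is the sum of diagonal entries.
Diagonal: M[1,1] = 1/4, M[2,2] = 1/2, M[3,3] = 1/2
Tr(M) = 1/4 + 1/2 + 1/2
Computing step by step:
After adding M[1,1]: 1/4
After adding M[2,2]: 3/4
After adding M[3,3]: 5/4
Tr(M) = 5/4

5/4


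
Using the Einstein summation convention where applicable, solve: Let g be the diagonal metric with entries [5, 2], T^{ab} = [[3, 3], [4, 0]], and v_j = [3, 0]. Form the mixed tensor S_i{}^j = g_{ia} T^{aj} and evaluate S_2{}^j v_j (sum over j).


Step 1: lower the first index. For a diagonal metric, g_{ia} T^{aj} = g_{ii} T^{ij} (no sum on i).
g_{22} = 2
S_2{}^1 = 2 * T^{21} = 2 * 4 = 8
S_2{}^2 = 2 * T^{22} = 2 * 0 = 0
Step 2: contract S_2{}^j with v_j.
S_2{}^1 * v_1 = 8 * 3 = 24
S_2{}^2 * v_2 = 0 * 0 = 0
Result = 24 + 0 = 24

24


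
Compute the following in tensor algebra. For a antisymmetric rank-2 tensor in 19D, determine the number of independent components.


A antisymmetric rank-2 tensor in d dimensions has d(d-1)/2 independent components.
d = 19
d(d-1)/2 = 19 * 18 / 2 = 342 / 2 = 171

171


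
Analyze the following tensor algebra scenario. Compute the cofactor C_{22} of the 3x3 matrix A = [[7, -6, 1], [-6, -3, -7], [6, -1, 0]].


To find cofactor C_{22}, delete row 2 and column 2.
The resulting 2x2 submatrix is: [[7, 1], [6, 0]]
Minor M_{22} = 7*0 - 1*6
  = 0 - 6 = -6
Sign = (-1)^(2+2) = (-1)^4 = 1
Cofactor C_{22} = 1 * -6 = -6

-6


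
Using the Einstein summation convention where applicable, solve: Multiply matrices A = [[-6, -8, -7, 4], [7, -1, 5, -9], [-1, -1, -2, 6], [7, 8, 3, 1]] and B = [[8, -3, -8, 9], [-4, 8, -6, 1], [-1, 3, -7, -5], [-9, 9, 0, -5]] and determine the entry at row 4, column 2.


(AB)_{ij} = sum_k A_{ik} B_{kj}.
For i=4, j=2:
A_{41} * B_{12} = 7 * -3 = -21
A_{42} * B_{22} = 8 * 8 = 64
A_{43} * B_{32} = 3 * 3 = 9
A_{44} * B_{42} = 1 * 9 = 9
Sum = -21 + 64 + 9 + 9 = 61

61


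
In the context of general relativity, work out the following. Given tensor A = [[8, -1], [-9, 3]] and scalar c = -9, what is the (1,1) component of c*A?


Scalar multiplication: (cA)_{ij} = c * A_{ij}.
c = -9
A_{11} = 8
(cA)_{11} = -9 * 8 = -72

-72


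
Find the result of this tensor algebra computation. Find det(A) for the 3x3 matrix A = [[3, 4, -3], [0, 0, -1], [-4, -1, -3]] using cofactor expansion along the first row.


Expanding along the first row, det(A) = a11*M_11 - a12*M_12 + a13*M_13, where M_1j is the (1,j) minor.
Minor M_11 = 0*-3 - -1*-1 = -1
Minor M_12 = 0*-3 - -1*-4 = -4
Minor M_13 = 0*-1 - 0*-4 = 0
det = 3*(-1) - 4*(-4) + -3*(0)
    = -3 - -16 + 0
    = 13

13


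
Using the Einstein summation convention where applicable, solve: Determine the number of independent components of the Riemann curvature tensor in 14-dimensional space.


The Riemann tensor in d dimensions has d^2(d^2 - 1)/12 independent components.
d = 14, so d^2 = 196
d^2 - 1 = 195
d^2(d^2 - 1) = 196 * 195 = 38220
Divide by 12: 38220 / 12 = 3185

3185


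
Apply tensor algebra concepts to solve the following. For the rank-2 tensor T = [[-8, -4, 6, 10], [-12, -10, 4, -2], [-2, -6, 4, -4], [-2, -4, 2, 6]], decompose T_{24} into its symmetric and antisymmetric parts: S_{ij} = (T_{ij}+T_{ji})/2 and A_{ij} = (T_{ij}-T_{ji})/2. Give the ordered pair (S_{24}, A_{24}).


T_{24} = -2
T_{42} = -4
S_{24} = (-2 + -4)/2 = -6/2 = -3
A_{24} = (-2 - -4)/2 = 2/2 = 1
Check: S + A = -3 + 1 = -2 = T_{24}.

(-3, 1)


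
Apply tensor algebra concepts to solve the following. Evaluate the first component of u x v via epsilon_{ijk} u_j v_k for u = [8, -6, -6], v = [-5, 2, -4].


(u x v)_1 = sum_{j,k} epsilon_{1jk} u_j v_k. Only permutations of (1,2,3) contribute; the two non-zero terms are:
eps_{123} u_2 v_3 = 1 * -6 * -4 = 24
eps_{132} u_3 v_2 = -1 * -6 * 2 = 12
(u x v)_1 = 36

36


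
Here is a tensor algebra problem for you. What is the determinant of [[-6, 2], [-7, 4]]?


For a 2x2 matrix [[a, b], [c, d]], det = a*d - b*c.
a = -6, b = 2, c = -7, d = 4
a*d = -6 * 4 = -24
b*c = 2 * -7 = -14
det = -24 - -14 = -10

-10


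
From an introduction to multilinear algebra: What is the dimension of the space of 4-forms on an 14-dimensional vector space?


The dimension of the space of p-forms on an n-dimensional space is C(n, p).
n = 14, p = 4
C(14, 4) = 14! / (4! * 10!) = 1001

1001


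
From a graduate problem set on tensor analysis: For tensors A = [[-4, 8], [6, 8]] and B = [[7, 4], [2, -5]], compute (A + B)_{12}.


Tensor addition is component-wise: (A + B)_{ij} = A_{ij} + B_{ij}.
A_{12} = 8
B_{12} = 4
(A + B)_{12} = 8 + 4 = 12

12


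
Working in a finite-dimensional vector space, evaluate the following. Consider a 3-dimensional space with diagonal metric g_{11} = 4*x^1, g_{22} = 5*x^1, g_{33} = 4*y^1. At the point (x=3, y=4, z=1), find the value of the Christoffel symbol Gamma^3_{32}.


For a diagonal metric, Gamma^k_{ij} = (1/2) g^{kk} (dg_{ik}/dx_j + dg_{jk}/dx_i - dg_{ij}/dx_k).
The metric is diagonal, so g_{ab} = 0 for a != b.
At the given point: g_{11} = 12, g_{22} = 15, g_{33} = 16
g^{33} = 1/16
dg_{33}/dx_2 = dg_{33}/dx_2 = 4
dg_{23}/dx_3 = 0 (off-diagonal)
dg_{32}/dx_3 = 0 (off-diagonal)
Numerator = 4 + 0 - 0 = 4
Gamma^3_{32} = 4 / (2 * 16) = 1/8

1/8


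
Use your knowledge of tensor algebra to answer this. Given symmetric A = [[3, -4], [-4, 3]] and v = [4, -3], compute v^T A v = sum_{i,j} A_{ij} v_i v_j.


First compute Av:
(Av)_1 = 3*4 + -4*-3 = 24
(Av)_2 = -4*4 + 3*-3 = -25
Av = [24, -25]
Then v^T (Av) = 4*24 + -3*-25
= 96 + 75 = 171

171


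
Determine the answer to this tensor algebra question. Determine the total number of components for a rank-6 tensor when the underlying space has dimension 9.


The number of components of a rank-r tensor in d dimensions is d^r.
Here d = 9 and r = 6.
9^6 = 531441

531441


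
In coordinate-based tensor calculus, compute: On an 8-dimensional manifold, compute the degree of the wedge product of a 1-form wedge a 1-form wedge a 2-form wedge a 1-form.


The degree of a wedge product is the sum of the degrees of the individual forms.
Degrees: 1, 1, 2, 1
Total degree = 1 + 1 + 2 + 1 = 5

5


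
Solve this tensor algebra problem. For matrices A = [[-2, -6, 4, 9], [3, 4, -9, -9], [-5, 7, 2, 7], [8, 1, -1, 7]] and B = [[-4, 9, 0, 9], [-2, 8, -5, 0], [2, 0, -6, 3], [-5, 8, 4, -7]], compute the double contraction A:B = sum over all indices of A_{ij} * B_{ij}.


A:B = sum over all i,j of A_{ij} * B_{ij}.
Row 1: -2*-4=8, -6*9=-54, 4*0=0, 9*9=81 => row sum = 35
Row 2: 3*-2=-6, 4*8=32, -9*-5=45, -9*0=0 => row sum = 71
Row 3: -5*2=-10, 7*0=0, 2*-6=-12, 7*3=21 => row sum = -1
Row 4: 8*-5=-40, 1*8=8, -1*4=-4, 7*-7=-49 => row sum = -85
Total = 35 + 71 + -1 + -85 = 20

20
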